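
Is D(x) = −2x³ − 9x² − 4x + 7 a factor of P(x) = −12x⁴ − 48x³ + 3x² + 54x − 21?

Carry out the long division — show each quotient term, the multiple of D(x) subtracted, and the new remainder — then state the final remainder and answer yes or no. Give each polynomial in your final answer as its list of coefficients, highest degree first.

Step 1: lead(−12x⁴ − 48x³ + 3x² + 54x − 21) ÷ lead(D) = −12x⁴ ÷ −2x³ = 6x. Subtract (6x)·D = −12x⁴ − 54x³ − 24x² + 42x. Remainder: 6x³ + 27x² + 12x − 21.
Step 2: lead(6x³ + 27x² + 12x − 21) ÷ lead(D) = 6x³ ÷ −2x³ = −3. Subtract (−3)·D = 6x³ + 27x² + 12x − 21. Remainder: 0.

R = [0], so D(x) is a factor of P(x). yes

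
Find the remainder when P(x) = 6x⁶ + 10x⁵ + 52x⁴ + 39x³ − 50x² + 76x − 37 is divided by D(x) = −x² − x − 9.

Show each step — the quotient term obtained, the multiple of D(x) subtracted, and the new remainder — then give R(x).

Step 1: lead(6x⁶ + 10x⁵ + 52x⁴ + 39x³ − 50x² + 76x − 37) ÷ lead(D) = 6x⁶ ÷ −x² = −6x⁴. Subtract (−6x⁴)·D = 6x⁶ + 6x⁵ + 54x⁴. Remainder: 4x⁵ − 2x⁴ + 39x³ − 50x² + 76x − 37.
Step 2: lead(4x⁵ − 2x⁴ + 39x³ − 50x² + 76x − 37) ÷ lead(D) = 4x⁵ ÷ −x² = −4x³. Subtract (−4x³)·D = 4x⁵ + 4x⁴ + 36x³. Remainder: −6x⁴ + 3x³ − 50x² + 76x − 37.
Step 3: lead(−6x⁴ + 3x³ − 50x² + 76x − 37) ÷ lead(D) = −6x⁴ ÷ −x² = 6x². Subtract (6x²)·D = −6x⁴ − 6x³ − 54x². Remainder: 9x³ + 4x² + 76x − 37.
Step 4: lead(9x³ + 4x² + 76x − 37) ÷ lead(D) = 9x³ ÷ −x² = −9x. Subtract (−9x)·D = 9x³ + 9x² + 81x. Remainder: −5x² − 5x − 37.
Step 5: lead(−5x² − 5x − 37) ÷ lead(D) = −5x² ÷ −x² = 5. Subtract (5)·D = −5x² − 5x − 45. Remainder: 8.

R(x) = 8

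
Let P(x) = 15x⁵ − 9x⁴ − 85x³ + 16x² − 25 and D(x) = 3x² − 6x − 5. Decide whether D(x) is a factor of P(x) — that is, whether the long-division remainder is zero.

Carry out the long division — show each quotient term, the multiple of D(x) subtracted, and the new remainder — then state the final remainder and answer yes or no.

Step 1: lead(15x⁵ − 9x⁴ − 85x³ + 16x² − 25) ÷ lead(D) = 15x⁵ ÷ 3x² = 5x³. Subtract (5x³)·D = 15x⁵ − 30x⁴ − 25x³. Remainder: 21x⁴ − 60x³ + 16x² − 25.
Step 2: lead(21x⁴ − 60x³ + 16x² − 25) ÷ lead(D) = 21x⁴ ÷ 3x² = 7x². Subtract (7x²)·D = 21x⁴ − 42x³ − 35x². Remainder: −18x³ + 51x² − 25.
Step 3: lead(−18x³ + 51x² − 25) ÷ lead(D) = −18x³ ÷ 3x² = −6x. Subtract (−6x)·D = −18x³ + 36x² + 30x. Remainder: 15x² − 30x − 25.
Step 4: lead(15x² − 30x − 25) ÷ lead(D) = 15x² ÷ 3x² = 5. Subtract (5)·D = 15x² − 30x − 25. Remainder: 0.

R(x) = 0, so D(x) is a factor of P(x). yes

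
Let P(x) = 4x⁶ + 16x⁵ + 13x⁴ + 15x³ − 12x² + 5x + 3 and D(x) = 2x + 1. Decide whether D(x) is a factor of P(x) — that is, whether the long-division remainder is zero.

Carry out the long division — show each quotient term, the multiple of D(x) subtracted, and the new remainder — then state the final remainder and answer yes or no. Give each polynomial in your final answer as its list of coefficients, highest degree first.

R = [-4], so D(x) is not a factor of P(x). no

Step 1: lead(4x⁶ + 16x⁵ + 13x⁴ + 15x³ − 12x² + 5x + 3) ÷ lead(D) = 4x⁶ ÷ 2x = 2x⁵. Subtract (2x⁵)·D = 4x⁶ + 2x⁵. Remainder: 14x⁵ + 13x⁴ + 15x³ − 12x² + 5x + 3.
Step 2: lead(14x⁵ + 13x⁴ + 15x³ − 12x² + 5x + 3) ÷ lead(D) = 14x⁵ ÷ 2x = 7x⁴. Subtract (7x⁴)·D = 14x⁵ + 7x⁴. Remainder: 6x⁴ + 15x³ − 12x² + 5x + 3.
Step 3: lead(6x⁴ + 15x³ − 12x² + 5x + 3) ÷ lead(D) = 6x⁴ ÷ 2x = 3x³. Subtract (3x³)·D = 6x⁴ + 3x³. Remainder: 12x³ − 12x² + 5x + 3.
Step 4: lead(12x³ − 12x² + 5x + 3) ÷ lead(D) = 12x³ ÷ 2x = 6x². Subtract (6x²)·D = 12x³ + 6x². Remainder: −18x² + 5x + 3.
Step 5: lead(−18x² + 5x + 3) ÷ lead(D) = −18x² ÷ 2x = −9x. Subtract (−9x)·D = −18x² − 9x. Remainder: 14x + 3.
Step 6: lead(14x + 3) ÷ lead(D) = 14x ÷ 2x = 7. Subtract (7)·D = 14x + 7. Remainder: −4.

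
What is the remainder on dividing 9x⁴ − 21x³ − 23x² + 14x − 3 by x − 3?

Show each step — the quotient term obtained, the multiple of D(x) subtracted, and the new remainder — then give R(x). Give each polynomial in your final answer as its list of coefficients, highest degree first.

Step 1: lead(9x⁴ − 21x³ − 23x² + 14x − 3) ÷ lead(D) = 9x⁴ ÷ x = 9x³. Subtract (9x³)·D = 9x⁴ − 27x³. Remainder: 6x³ − 23x² + 14x − 3.
Step 2: lead(6x³ − 23x² + 14x − 3) ÷ lead(D) = 6x³ ÷ x = 6x². Subtract (6x²)·D = 6x³ − 18x². Remainder: −5x² + 14x − 3.
Step 3: lead(−5x² + 14x − 3) ÷ lead(D) = −5x² ÷ x = −5x. Subtract (−5x)·D = −5x² + 15x. Remainder: −x − 3.
Step 4: lead(−x − 3) ÷ lead(D) = −x ÷ x = −1. Subtract (−1)·D = −x + 3. Remainder: −6.

R = [-6]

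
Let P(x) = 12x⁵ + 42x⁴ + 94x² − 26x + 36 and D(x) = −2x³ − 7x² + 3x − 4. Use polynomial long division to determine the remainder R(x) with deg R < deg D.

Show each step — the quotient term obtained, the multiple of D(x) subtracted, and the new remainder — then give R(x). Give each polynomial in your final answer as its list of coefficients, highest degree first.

R = [7, 1, 0]

Step 1: lead(12x⁵ + 42x⁴ + 94x² − 26x + 36) ÷ lead(D) = 12x⁵ ÷ −2x³ = −6x². Subtract (−6x²)·D = 12x⁵ + 42x⁴ − 18x³ + 24x². Remainder: 18x³ + 70x² − 26x + 36.
Step 2: lead(18x³ + 70x² − 26x + 36) ÷ lead(D) = 18x³ ÷ −2x³ = −9. Subtract (−9)·D = 18x³ + 63x² − 27x + 36. Remainder: 7x² + x.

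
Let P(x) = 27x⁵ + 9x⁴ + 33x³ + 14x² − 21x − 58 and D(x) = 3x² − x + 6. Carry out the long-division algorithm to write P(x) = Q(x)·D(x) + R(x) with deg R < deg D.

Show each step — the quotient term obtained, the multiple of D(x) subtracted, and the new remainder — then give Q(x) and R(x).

Q(x) = 9x³ + 6x² − 5x − 9; R(x) = −4

Step 1: lead(27x⁵ + 9x⁴ + 33x³ + 14x² − 21x − 58) ÷ lead(D) = 27x⁵ ÷ 3x² = 9x³. Subtract (9x³)·D = 27x⁵ − 9x⁴ + 54x³. Remainder: 18x⁴ − 21x³ + 14x² − 21x − 58.
Step 2: lead(18x⁴ − 21x³ + 14x² − 21x − 58) ÷ lead(D) = 18x⁴ ÷ 3x² = 6x². Subtract (6x²)·D = 18x⁴ − 6x³ + 36x². Remainder: −15x³ − 22x² − 21x − 58.
Step 3: lead(−15x³ − 22x² − 21x − 58) ÷ lead(D) = −15x³ ÷ 3x² = −5x. Subtract (−5x)·D = −15x³ + 5x² − 30x. Remainder: −27x² + 9x − 58.
Step 4: lead(−27x² + 9x − 58) ÷ lead(D) = −27x² ÷ 3x² = −9. Subtract (−9)·D = −27x² + 9x − 54. Remainder: −4.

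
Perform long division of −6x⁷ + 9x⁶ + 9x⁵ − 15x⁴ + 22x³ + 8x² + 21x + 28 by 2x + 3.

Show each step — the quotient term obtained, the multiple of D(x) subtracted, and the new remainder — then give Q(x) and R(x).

Q(x) = −3x⁶ + 9x⁵ − 9x⁴ + 6x³ + 2x² + x + 9; R(x) = 1

Step 1: lead(−6x⁷ + 9x⁶ + 9x⁵ − 15x⁴ + 22x³ + 8x² + 21x + 28) ÷ lead(D) = −6x⁷ ÷ 2x = −3x⁶. Subtract (−3x⁶)·D = −6x⁷ − 9x⁶. Remainder: 18x⁶ + 9x⁵ − 15x⁴ + 22x³ + 8x² + 21x + 28.
Step 2: lead(18x⁶ + 9x⁵ − 15x⁴ + 22x³ + 8x² + 21x + 28) ÷ lead(D) = 18x⁶ ÷ 2x = 9x⁵. Subtract (9x⁵)·D = 18x⁶ + 27x⁵. Remainder: −18x⁵ − 15x⁴ + 22x³ + 8x² + 21x + 28.
Step 3: lead(−18x⁵ − 15x⁴ + 22x³ + 8x² + 21x + 28) ÷ lead(D) = −18x⁵ ÷ 2x = −9x⁴. Subtract (−9x⁴)·D = −18x⁵ − 27x⁴. Remainder: 12x⁴ + 22x³ + 8x² + 21x + 28.
Step 4: lead(12x⁴ + 22x³ + 8x² + 21x + 28) ÷ lead(D) = 12x⁴ ÷ 2x = 6x³. Subtract (6x³)·D = 12x⁴ + 18x³. Remainder: 4x³ + 8x² + 21x + 28.
Step 5: lead(4x³ + 8x² + 21x + 28) ÷ lead(D) = 4x³ ÷ 2x = 2x². Subtract (2x²)·D = 4x³ + 6x². Remainder: 2x² + 21x + 28.
Step 6: lead(2x² + 21x + 28) ÷ lead(D) = 2x² ÷ 2x = x. Subtract (x)·D = 2x² + 3x. Remainder: 18x + 28.
Step 7: lead(18x + 28) ÷ lead(D) = 18x ÷ 2x = 9. Subtract (9)·D = 18x + 27. Remainder: 1.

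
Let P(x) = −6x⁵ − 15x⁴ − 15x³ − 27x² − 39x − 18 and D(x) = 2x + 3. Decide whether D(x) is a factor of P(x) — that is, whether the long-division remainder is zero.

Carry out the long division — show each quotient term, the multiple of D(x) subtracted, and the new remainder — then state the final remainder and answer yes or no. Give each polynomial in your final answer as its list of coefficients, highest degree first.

Step 1: lead(−6x⁵ − 15x⁴ − 15x³ − 27x² − 39x − 18) ÷ lead(D) = −6x⁵ ÷ 2x = −3x⁴. Subtract (−3x⁴)·D = −6x⁵ − 9x⁴. Remainder: −6x⁴ − 15x³ − 27x² − 39x − 18.
Step 2: lead(−6x⁴ − 15x³ − 27x² − 39x − 18) ÷ lead(D) = −6x⁴ ÷ 2x = −3x³. Subtract (−3x³)·D = −6x⁴ − 9x³. Remainder: −6x³ − 27x² − 39x − 18.
Step 3: lead(−6x³ − 27x² − 39x − 18) ÷ lead(D) = −6x³ ÷ 2x = −3x². Subtract (−3x²)·D = −6x³ − 9x². Remainder: −18x² − 39x − 18.
Step 4: lead(−18x² − 39x − 18) ÷ lead(D) = −18x² ÷ 2x = −9x. Subtract (−9x)·D = −18x² − 27x. Remainder: −12x − 18.
Step 5: lead(−12x − 18) ÷ lead(D) = −12x ÷ 2x = −6. Subtract (−6)·D = −12x − 18. Remainder: 0.

R = [0], so D(x) is a factor of P(x). yes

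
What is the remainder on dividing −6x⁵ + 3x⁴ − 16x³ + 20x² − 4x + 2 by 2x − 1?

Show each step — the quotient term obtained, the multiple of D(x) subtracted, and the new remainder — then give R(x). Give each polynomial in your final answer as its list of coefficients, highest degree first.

R = [3]

Step 1: lead(−6x⁵ + 3x⁴ − 16x³ + 20x² − 4x + 2) ÷ lead(D) = −6x⁵ ÷ 2x = −3x⁴. Subtract (−3x⁴)·D = −6x⁵ + 3x⁴. Remainder: −16x³ + 20x² − 4x + 2.
Step 2: lead(−16x³ + 20x² − 4x + 2) ÷ lead(D) = −16x³ ÷ 2x = −8x². Subtract (−8x²)·D = −16x³ + 8x². Remainder: 12x² − 4x + 2.
Step 3: lead(12x² − 4x + 2) ÷ lead(D) = 12x² ÷ 2x = 6x. Subtract (6x)·D = 12x² − 6x. Remainder: 2x + 2.
Step 4: lead(2x + 2) ÷ lead(D) = 2x ÷ 2x = 1. Subtract (1)·D = 2x − 1. Remainder: 3.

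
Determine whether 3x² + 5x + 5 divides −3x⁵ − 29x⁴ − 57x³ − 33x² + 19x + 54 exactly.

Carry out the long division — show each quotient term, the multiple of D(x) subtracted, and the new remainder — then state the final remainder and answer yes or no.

R(x) = −6x + 9, so D(x) is not a factor of P(x). no

Step 1: lead(−3x⁵ − 29x⁴ − 57x³ − 33x² + 19x + 54) ÷ lead(D) = −3x⁵ ÷ 3x² = −x³. Subtract (−x³)·D = −3x⁵ − 5x⁴ − 5x³. Remainder: −24x⁴ − 52x³ − 33x² + 19x + 54.
Step 2: lead(−24x⁴ − 52x³ − 33x² + 19x + 54) ÷ lead(D) = −24x⁴ ÷ 3x² = −8x². Subtract (−8x²)·D = −24x⁴ − 40x³ − 40x². Remainder: −12x³ + 7x² + 19x + 54.
Step 3: lead(−12x³ + 7x² + 19x + 54) ÷ lead(D) = −12x³ ÷ 3x² = −4x. Subtract (−4x)·D = −12x³ − 20x² − 20x. Remainder: 27x² + 39x + 54.
Step 4: lead(27x² + 39x + 54) ÷ lead(D) = 27x² ÷ 3x² = 9. Subtract (9)·D = 27x² + 45x + 45. Remainder: −6x + 9.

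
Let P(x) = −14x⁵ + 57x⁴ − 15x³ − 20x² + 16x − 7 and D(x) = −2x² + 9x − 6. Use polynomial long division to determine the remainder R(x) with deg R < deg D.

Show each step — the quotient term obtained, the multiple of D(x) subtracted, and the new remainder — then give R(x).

R(x) = 7x − 1

Step 1: lead(−14x⁵ + 57x⁴ − 15x³ − 20x² + 16x − 7) ÷ lead(D) = −14x⁵ ÷ −2x² = 7x³. Subtract (7x³)·D = −14x⁵ + 63x⁴ − 42x³. Remainder: −6x⁴ + 27x³ − 20x² + 16x − 7.
Step 2: lead(−6x⁴ + 27x³ − 20x² + 16x − 7) ÷ lead(D) = −6x⁴ ÷ −2x² = 3x². Subtract (3x²)·D = −6x⁴ + 27x³ − 18x². Remainder: −2x² + 16x − 7.
Step 3: lead(−2x² + 16x − 7) ÷ lead(D) = −2x² ÷ −2x² = 1. Subtract (1)·D = −2x² + 9x − 6. Remainder: 7x − 1.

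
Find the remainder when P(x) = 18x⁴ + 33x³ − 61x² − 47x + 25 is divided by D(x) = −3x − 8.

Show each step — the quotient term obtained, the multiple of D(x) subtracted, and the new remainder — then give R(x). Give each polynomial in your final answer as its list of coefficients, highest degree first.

Step 1: lead(18x⁴ + 33x³ − 61x² − 47x + 25) ÷ lead(D) = 18x⁴ ÷ −3x = −6x³. Subtract (−6x³)·D = 18x⁴ + 48x³. Remainder: −15x³ − 61x² − 47x + 25.
Step 2: lead(−15x³ − 61x² − 47x + 25) ÷ lead(D) = −15x³ ÷ −3x = 5x². Subtract (5x²)·D = −15x³ − 40x². Remainder: −21x² − 47x + 25.
Step 3: lead(−21x² − 47x + 25) ÷ lead(D) = −21x² ÷ −3x = 7x. Subtract (7x)·D = −21x² − 56x. Remainder: 9x + 25.
Step 4: lead(9x + 25) ÷ lead(D) = 9x ÷ −3x = −3. Subtract (−3)·D = 9x + 24. Remainder: 1.

R = [1]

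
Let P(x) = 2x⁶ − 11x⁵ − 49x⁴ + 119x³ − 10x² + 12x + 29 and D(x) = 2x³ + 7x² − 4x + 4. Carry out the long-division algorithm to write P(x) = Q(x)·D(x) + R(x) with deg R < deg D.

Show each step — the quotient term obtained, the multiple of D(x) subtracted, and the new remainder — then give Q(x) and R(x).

Step 1: lead(2x⁶ − 11x⁵ − 49x⁴ + 119x³ − 10x² + 12x + 29) ÷ lead(D) = 2x⁶ ÷ 2x³ = x³. Subtract (x³)·D = 2x⁶ + 7x⁵ − 4x⁴ + 4x³. Remainder: −18x⁵ − 45x⁴ + 115x³ − 10x² + 12x + 29.
Step 2: lead(−18x⁵ − 45x⁴ + 115x³ − 10x² + 12x + 29) ÷ lead(D) = −18x⁵ ÷ 2x³ = −9x². Subtract (−9x²)·D = −18x⁵ − 63x⁴ + 36x³ − 36x². Remainder: 18x⁴ + 79x³ + 26x² + 12x + 29.
Step 3: lead(18x⁴ + 79x³ + 26x² + 12x + 29) ÷ lead(D) = 18x⁴ ÷ 2x³ = 9x. Subtract (9x)·D = 18x⁴ + 63x³ − 36x² + 36x. Remainder: 16x³ + 62x² − 24x + 29.
Step 4: lead(16x³ + 62x² − 24x + 29) ÷ lead(D) = 16x³ ÷ 2x³ = 8. Subtract (8)·D = 16x³ + 56x² − 32x + 32. Remainder: 6x² + 8x − 3.

Q(x) = x³ − 9x² + 9x + 8; R(x) = 6x² + 8x − 3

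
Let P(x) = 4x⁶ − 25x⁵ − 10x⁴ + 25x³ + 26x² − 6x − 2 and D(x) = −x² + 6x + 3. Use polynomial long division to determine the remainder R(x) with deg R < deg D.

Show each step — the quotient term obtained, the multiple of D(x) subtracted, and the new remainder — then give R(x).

Step 1: lead(4x⁶ − 25x⁵ − 10x⁴ + 25x³ + 26x² − 6x − 2) ÷ lead(D) = 4x⁶ ÷ −x² = −4x⁴. Subtract (−4x⁴)·D = 4x⁶ − 24x⁵ − 12x⁴. Remainder: −x⁵ + 2x⁴ + 25x³ + 26x² − 6x − 2.
Step 2: lead(−x⁵ + 2x⁴ + 25x³ + 26x² − 6x − 2) ÷ lead(D) = −x⁵ ÷ −x² = x³. Subtract (x³)·D = −x⁵ + 6x⁴ + 3x³. Remainder: −4x⁴ + 22x³ + 26x² − 6x − 2.
Step 3: lead(−4x⁴ + 22x³ + 26x² − 6x − 2) ÷ lead(D) = −4x⁴ ÷ −x² = 4x². Subtract (4x²)·D = −4x⁴ + 24x³ + 12x². Remainder: −2x³ + 14x² − 6x − 2.
Step 4: lead(−2x³ + 14x² − 6x − 2) ÷ lead(D) = −2x³ ÷ −x² = 2x. Subtract (2x)·D = −2x³ + 12x² + 6x. Remainder: 2x² − 12x − 2.
Step 5: lead(2x² − 12x − 2) ÷ lead(D) = 2x² ÷ −x² = −2. Subtract (−2)·D = 2x² − 12x − 6. Remainder: 4.

R(x) = 4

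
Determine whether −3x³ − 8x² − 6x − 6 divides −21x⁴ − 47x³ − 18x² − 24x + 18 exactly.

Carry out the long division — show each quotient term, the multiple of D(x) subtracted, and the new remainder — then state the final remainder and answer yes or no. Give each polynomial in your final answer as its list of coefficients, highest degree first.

Step 1: lead(−21x⁴ − 47x³ − 18x² − 24x + 18) ÷ lead(D) = −21x⁴ ÷ −3x³ = 7x. Subtract (7x)·D = −21x⁴ − 56x³ − 42x² − 42x. Remainder: 9x³ + 24x² + 18x + 18.
Step 2: lead(9x³ + 24x² + 18x + 18) ÷ lead(D) = 9x³ ÷ −3x³ = −3. Subtract (−3)·D = 9x³ + 24x² + 18x + 18. Remainder: 0.

R = [0], so D(x) is a factor of P(x). yes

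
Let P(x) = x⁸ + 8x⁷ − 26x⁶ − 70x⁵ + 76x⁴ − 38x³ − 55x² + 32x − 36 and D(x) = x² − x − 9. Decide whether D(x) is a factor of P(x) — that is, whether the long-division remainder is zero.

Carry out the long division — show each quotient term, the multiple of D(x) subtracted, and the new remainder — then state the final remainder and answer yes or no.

Step 1: lead(x⁸ + 8x⁷ − 26x⁶ − 70x⁵ + 76x⁴ − 38x³ − 55x² + 32x − 36) ÷ lead(D) = x⁸ ÷ x² = x⁶. Subtract (x⁶)·D = x⁸ − x⁷ − 9x⁶. Remainder: 9x⁷ − 17x⁶ − 70x⁵ + 76x⁴ − 38x³ − 55x² + 32x − 36.
Step 2: lead(9x⁷ − 17x⁶ − 70x⁵ + 76x⁴ − 38x³ − 55x² + 32x − 36) ÷ lead(D) = 9x⁷ ÷ x² = 9x⁵. Subtract (9x⁵)·D = 9x⁷ − 9x⁶ − 81x⁵. Remainder: −8x⁶ + 11x⁵ + 76x⁴ − 38x³ − 55x² + 32x − 36.
Step 3: lead(−8x⁶ + 11x⁵ + 76x⁴ − 38x³ − 55x² + 32x − 36) ÷ lead(D) = −8x⁶ ÷ x² = −8x⁴. Subtract (−8x⁴)·D = −8x⁶ + 8x⁵ + 72x⁴. Remainder: 3x⁵ + 4x⁴ − 38x³ − 55x² + 32x − 36.
Step 4: lead(3x⁵ + 4x⁴ − 38x³ − 55x² + 32x − 36) ÷ lead(D) = 3x⁵ ÷ x² = 3x³. Subtract (3x³)·D = 3x⁵ − 3x⁴ − 27x³. Remainder: 7x⁴ − 11x³ − 55x² + 32x − 36.
Step 5: lead(7x⁴ − 11x³ − 55x² + 32x − 36) ÷ lead(D) = 7x⁴ ÷ x² = 7x². Subtract (7x²)·D = 7x⁴ − 7x³ − 63x². Remainder: −4x³ + 8x² + 32x − 36.
Step 6: lead(−4x³ + 8x² + 32x − 36) ÷ lead(D) = −4x³ ÷ x² = −4x. Subtract (−4x)·D = −4x³ + 4x² + 36x. Remainder: 4x² − 4x − 36.
Step 7: lead(4x² − 4x − 36) ÷ lead(D) = 4x² ÷ x² = 4. Subtract (4)·D = 4x² − 4x − 36. Remainder: 0.

R(x) = 0, so D(x) is a factor of P(x). yes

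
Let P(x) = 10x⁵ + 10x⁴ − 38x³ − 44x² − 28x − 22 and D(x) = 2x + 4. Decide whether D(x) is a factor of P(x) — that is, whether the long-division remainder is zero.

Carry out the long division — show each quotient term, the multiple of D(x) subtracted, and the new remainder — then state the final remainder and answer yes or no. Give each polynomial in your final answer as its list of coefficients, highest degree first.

Step 1: lead(10x⁵ + 10x⁴ − 38x³ − 44x² − 28x − 22) ÷ lead(D) = 10x⁵ ÷ 2x = 5x⁴. Subtract (5x⁴)·D = 10x⁵ + 20x⁴. Remainder: −10x⁴ − 38x³ − 44x² − 28x − 22.
Step 2: lead(−10x⁴ − 38x³ − 44x² − 28x − 22) ÷ lead(D) = −10x⁴ ÷ 2x = −5x³. Subtract (−5x³)·D = −10x⁴ − 20x³. Remainder: −18x³ − 44x² − 28x − 22.
Step 3: lead(−18x³ − 44x² − 28x − 22) ÷ lead(D) = −18x³ ÷ 2x = −9x². Subtract (−9x²)·D = −18x³ − 36x². Remainder: −8x² − 28x − 22.
Step 4: lead(−8x² − 28x − 22) ÷ lead(D) = −8x² ÷ 2x = −4x. Subtract (−4x)·D = −8x² − 16x. Remainder: −12x − 22.
Step 5: lead(−12x − 22) ÷ lead(D) = −12x ÷ 2x = −6. Subtract (−6)·D = −12x − 24. Remainder: 2.

R = [2], so D(x) is not a factor of P(x). no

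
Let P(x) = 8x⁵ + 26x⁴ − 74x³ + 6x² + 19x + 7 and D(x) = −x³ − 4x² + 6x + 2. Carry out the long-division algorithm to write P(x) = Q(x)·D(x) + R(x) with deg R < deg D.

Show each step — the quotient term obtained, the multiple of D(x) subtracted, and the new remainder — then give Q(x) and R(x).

Q(x) = −8x² + 6x + 2; R(x) = −6x² − 5x + 3

Step 1: lead(8x⁵ + 26x⁴ − 74x³ + 6x² + 19x + 7) ÷ lead(D) = 8x⁵ ÷ −x³ = −8x². Subtract (−8x²)·D = 8x⁵ + 32x⁴ − 48x³ − 16x². Remainder: −6x⁴ − 26x³ + 22x² + 19x + 7.
Step 2: lead(−6x⁴ − 26x³ + 22x² + 19x + 7) ÷ lead(D) = −6x⁴ ÷ −x³ = 6x. Subtract (6x)·D = −6x⁴ − 24x³ + 36x² + 12x. Remainder: −2x³ − 14x² + 7x + 7.
Step 3: lead(−2x³ − 14x² + 7x + 7) ÷ lead(D) = −2x³ ÷ −x³ = 2. Subtract (2)·D = −2x³ − 8x² + 12x + 4. Remainder: −6x² − 5x + 3.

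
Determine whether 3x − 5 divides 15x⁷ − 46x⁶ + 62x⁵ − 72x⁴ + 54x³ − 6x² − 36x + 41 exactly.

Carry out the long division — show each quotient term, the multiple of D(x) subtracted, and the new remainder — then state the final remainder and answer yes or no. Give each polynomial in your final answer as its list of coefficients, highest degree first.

R = [6], so D(x) is not a factor of P(x). no

Step 1: lead(15x⁷ − 46x⁶ + 62x⁵ − 72x⁴ + 54x³ − 6x² − 36x + 41) ÷ lead(D) = 15x⁷ ÷ 3x = 5x⁶. Subtract (5x⁶)·D = 15x⁷ − 25x⁶. Remainder: −21x⁶ + 62x⁵ − 72x⁴ + 54x³ − 6x² − 36x + 41.
Step 2: lead(−21x⁶ + 62x⁵ − 72x⁴ + 54x³ − 6x² − 36x + 41) ÷ lead(D) = −21x⁶ ÷ 3x = −7x⁵. Subtract (−7x⁵)·D = −21x⁶ + 35x⁵. Remainder: 27x⁵ − 72x⁴ + 54x³ − 6x² − 36x + 41.
Step 3: lead(27x⁵ − 72x⁴ + 54x³ − 6x² − 36x + 41) ÷ lead(D) = 27x⁵ ÷ 3x = 9x⁴. Subtract (9x⁴)·D = 27x⁵ − 45x⁴. Remainder: −27x⁴ + 54x³ − 6x² − 36x + 41.
Step 4: lead(−27x⁴ + 54x³ − 6x² − 36x + 41) ÷ lead(D) = −27x⁴ ÷ 3x = −9x³. Subtract (−9x³)·D = −27x⁴ + 45x³. Remainder: 9x³ − 6x² − 36x + 41.
Step 5: lead(9x³ − 6x² − 36x + 41) ÷ lead(D) = 9x³ ÷ 3x = 3x². Subtract (3x²)·D = 9x³ − 15x². Remainder: 9x² − 36x + 41.
Step 6: lead(9x² − 36x + 41) ÷ lead(D) = 9x² ÷ 3x = 3x. Subtract (3x)·D = 9x² − 15x. Remainder: −21x + 41.
Step 7: lead(−21x + 41) ÷ lead(D) = −21x ÷ 3x = −7. Subtract (−7)·D = −21x + 35. Remainder: 6.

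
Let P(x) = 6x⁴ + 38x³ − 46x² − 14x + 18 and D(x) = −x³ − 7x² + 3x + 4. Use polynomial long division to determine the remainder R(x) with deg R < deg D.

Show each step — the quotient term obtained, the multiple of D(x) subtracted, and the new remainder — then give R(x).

R(x) = −2x + 2

Step 1: lead(6x⁴ + 38x³ − 46x² − 14x + 18) ÷ lead(D) = 6x⁴ ÷ −x³ = −6x. Subtract (−6x)·D = 6x⁴ + 42x³ − 18x² − 24x. Remainder: −4x³ − 28x² + 10x + 18.
Step 2: lead(−4x³ − 28x² + 10x + 18) ÷ lead(D) = −4x³ ÷ −x³ = 4. Subtract (4)·D = −4x³ − 28x² + 12x + 16. Remainder: −2x + 2.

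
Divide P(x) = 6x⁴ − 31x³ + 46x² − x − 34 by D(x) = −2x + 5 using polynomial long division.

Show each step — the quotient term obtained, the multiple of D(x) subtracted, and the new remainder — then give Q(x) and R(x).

Step 1: lead(6x⁴ − 31x³ + 46x² − x − 34) ÷ lead(D) = 6x⁴ ÷ −2x = −3x³. Subtract (−3x³)·D = 6x⁴ − 15x³. Remainder: −16x³ + 46x² − x − 34.
Step 2: lead(−16x³ + 46x² − x − 34) ÷ lead(D) = −16x³ ÷ −2x = 8x². Subtract (8x²)·D = −16x³ + 40x². Remainder: 6x² − x − 34.
Step 3: lead(6x² − x − 34) ÷ lead(D) = 6x² ÷ −2x = −3x. Subtract (−3x)·D = 6x² − 15x. Remainder: 14x − 34.
Step 4: lead(14x − 34) ÷ lead(D) = 14x ÷ −2x = −7. Subtract (−7)·D = 14x − 35. Remainder: 1.

Q(x) = −3x³ + 8x² − 3x − 7; R(x) = 1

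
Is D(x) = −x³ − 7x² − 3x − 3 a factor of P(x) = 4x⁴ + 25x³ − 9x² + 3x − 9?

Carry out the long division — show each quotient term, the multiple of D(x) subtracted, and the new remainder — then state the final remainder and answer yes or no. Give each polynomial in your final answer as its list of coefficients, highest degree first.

Step 1: lead(4x⁴ + 25x³ − 9x² + 3x − 9) ÷ lead(D) = 4x⁴ ÷ −x³ = −4x. Subtract (−4x)·D = 4x⁴ + 28x³ + 12x² + 12x. Remainder: −3x³ − 21x² − 9x − 9.
Step 2: lead(−3x³ − 21x² − 9x − 9) ÷ lead(D) = −3x³ ÷ −x³ = 3. Subtract (3)·D = −3x³ − 21x² − 9x − 9. Remainder: 0.

R = [0], so D(x) is a factor of P(x). yes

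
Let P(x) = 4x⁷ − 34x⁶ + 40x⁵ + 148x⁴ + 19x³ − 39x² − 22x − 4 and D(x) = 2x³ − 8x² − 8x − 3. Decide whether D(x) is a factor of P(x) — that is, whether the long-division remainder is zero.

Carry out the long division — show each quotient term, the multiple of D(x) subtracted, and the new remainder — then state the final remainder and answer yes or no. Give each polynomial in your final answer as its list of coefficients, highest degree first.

R = [9, 5, -4], so D(x) is not a factor of P(x). no

Step 1: lead(4x⁷ − 34x⁶ + 40x⁵ + 148x⁴ + 19x³ − 39x² − 22x − 4) ÷ lead(D) = 4x⁷ ÷ 2x³ = 2x⁴. Subtract (2x⁴)·D = 4x⁷ − 16x⁶ − 16x⁵ − 6x⁴. Remainder: −18x⁶ + 56x⁵ + 154x⁴ + 19x³ − 39x² − 22x − 4.
Step 2: lead(−18x⁶ + 56x⁵ + 154x⁴ + 19x³ − 39x² − 22x − 4) ÷ lead(D) = −18x⁶ ÷ 2x³ = −9x³. Subtract (−9x³)·D = −18x⁶ + 72x⁵ + 72x⁴ + 27x³. Remainder: −16x⁵ + 82x⁴ − 8x³ − 39x² − 22x − 4.
Step 3: lead(−16x⁵ + 82x⁴ − 8x³ − 39x² − 22x − 4) ÷ lead(D) = −16x⁵ ÷ 2x³ = −8x². Subtract (−8x²)·D = −16x⁵ + 64x⁴ + 64x³ + 24x². Remainder: 18x⁴ − 72x³ − 63x² − 22x − 4.
Step 4: lead(18x⁴ − 72x³ − 63x² − 22x − 4) ÷ lead(D) = 18x⁴ ÷ 2x³ = 9x. Subtract (9x)·D = 18x⁴ − 72x³ − 72x² − 27x. Remainder: 9x² + 5x − 4.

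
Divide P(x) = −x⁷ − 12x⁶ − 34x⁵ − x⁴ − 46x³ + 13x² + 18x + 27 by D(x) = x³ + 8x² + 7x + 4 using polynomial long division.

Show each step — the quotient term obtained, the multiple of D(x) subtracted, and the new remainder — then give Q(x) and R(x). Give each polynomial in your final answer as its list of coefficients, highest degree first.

Step 1: lead(−x⁷ − 12x⁶ − 34x⁵ − x⁴ − 46x³ + 13x² + 18x + 27) ÷ lead(D) = −x⁷ ÷ x³ = −x⁴. Subtract (−x⁴)·D = −x⁷ − 8x⁶ − 7x⁵ − 4x⁴. Remainder: −4x⁶ − 27x⁵ + 3x⁴ − 46x³ + 13x² + 18x + 27.
Step 2: lead(−4x⁶ − 27x⁵ + 3x⁴ − 46x³ + 13x² + 18x + 27) ÷ lead(D) = −4x⁶ ÷ x³ = −4x³. Subtract (−4x³)·D = −4x⁶ − 32x⁵ − 28x⁴ − 16x³. Remainder: 5x⁵ + 31x⁴ − 30x³ + 13x² + 18x + 27.
Step 3: lead(5x⁵ + 31x⁴ − 30x³ + 13x² + 18x + 27) ÷ lead(D) = 5x⁵ ÷ x³ = 5x². Subtract (5x²)·D = 5x⁵ + 40x⁴ + 35x³ + 20x². Remainder: −9x⁴ − 65x³ − 7x² + 18x + 27.
Step 4: lead(−9x⁴ − 65x³ − 7x² + 18x + 27) ÷ lead(D) = −9x⁴ ÷ x³ = −9x. Subtract (−9x)·D = −9x⁴ − 72x³ − 63x² − 36x. Remainder: 7x³ + 56x² + 54x + 27.
Step 5: lead(7x³ + 56x² + 54x + 27) ÷ lead(D) = 7x³ ÷ x³ = 7. Subtract (7)·D = 7x³ + 56x² + 49x + 28. Remainder: 5x − 1.

Q = [-1, -4, 5, -9, 7]; R = [5, -1]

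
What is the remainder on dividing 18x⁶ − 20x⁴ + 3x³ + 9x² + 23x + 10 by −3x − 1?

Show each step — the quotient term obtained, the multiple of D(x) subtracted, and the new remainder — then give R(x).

Step 1: lead(18x⁶ − 20x⁴ + 3x³ + 9x² + 23x + 10) ÷ lead(D) = 18x⁶ ÷ −3x = −6x⁵. Subtract (−6x⁵)·D = 18x⁶ + 6x⁵. Remainder: −6x⁵ − 20x⁴ + 3x³ + 9x² + 23x + 10.
Step 2: lead(−6x⁵ − 20x⁴ + 3x³ + 9x² + 23x + 10) ÷ lead(D) = −6x⁵ ÷ −3x = 2x⁴. Subtract (2x⁴)·D = −6x⁵ − 2x⁴. Remainder: −18x⁴ + 3x³ + 9x² + 23x + 10.
Step 3: lead(−18x⁴ + 3x³ + 9x² + 23x + 10) ÷ lead(D) = −18x⁴ ÷ −3x = 6x³. Subtract (6x³)·D = −18x⁴ − 6x³. Remainder: 9x³ + 9x² + 23x + 10.
Step 4: lead(9x³ + 9x² + 23x + 10) ÷ lead(D) = 9x³ ÷ −3x = −3x². Subtract (−3x²)·D = 9x³ + 3x². Remainder: 6x² + 23x + 10.
Step 5: lead(6x² + 23x + 10) ÷ lead(D) = 6x² ÷ −3x = −2x. Subtract (−2x)·D = 6x² + 2x. Remainder: 21x + 10.
Step 6: lead(21x + 10) ÷ lead(D) = 21x ÷ −3x = −7. Subtract (−7)·D = 21x + 7. Remainder: 3.

R(x) = 3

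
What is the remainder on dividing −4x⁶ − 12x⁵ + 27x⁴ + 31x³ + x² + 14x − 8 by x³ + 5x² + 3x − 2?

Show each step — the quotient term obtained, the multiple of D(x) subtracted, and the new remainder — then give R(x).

Step 1: lead(−4x⁶ − 12x⁵ + 27x⁴ + 31x³ + x² + 14x − 8) ÷ lead(D) = −4x⁶ ÷ x³ = −4x³. Subtract (−4x³)·D = −4x⁶ − 20x⁵ − 12x⁴ + 8x³. Remainder: 8x⁵ + 39x⁴ + 23x³ + x² + 14x − 8.
Step 2: lead(8x⁵ + 39x⁴ + 23x³ + x² + 14x − 8) ÷ lead(D) = 8x⁵ ÷ x³ = 8x². Subtract (8x²)·D = 8x⁵ + 40x⁴ + 24x³ − 16x². Remainder: −x⁴ − x³ + 17x² + 14x − 8.
Step 3: lead(−x⁴ − x³ + 17x² + 14x − 8) ÷ lead(D) = −x⁴ ÷ x³ = −x. Subtract (−x)·D = −x⁴ − 5x³ − 3x² + 2x. Remainder: 4x³ + 20x² + 12x − 8.
Step 4: lead(4x³ + 20x² + 12x − 8) ÷ lead(D) = 4x³ ÷ x³ = 4. Subtract (4)·D = 4x³ + 20x² + 12x − 8. Remainder: 0.

R(x) = 0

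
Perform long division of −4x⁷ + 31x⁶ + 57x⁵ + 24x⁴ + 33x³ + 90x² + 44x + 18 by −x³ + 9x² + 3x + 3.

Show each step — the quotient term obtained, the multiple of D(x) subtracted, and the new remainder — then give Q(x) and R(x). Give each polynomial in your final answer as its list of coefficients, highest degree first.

Step 1: lead(−4x⁷ + 31x⁶ + 57x⁵ + 24x⁴ + 33x³ + 90x² + 44x + 18) ÷ lead(D) = −4x⁷ ÷ −x³ = 4x⁴. Subtract (4x⁴)·D = −4x⁷ + 36x⁶ + 12x⁵ + 12x⁴. Remainder: −5x⁶ + 45x⁵ + 12x⁴ + 33x³ + 90x² + 44x + 18.
Step 2: lead(−5x⁶ + 45x⁵ + 12x⁴ + 33x³ + 90x² + 44x + 18) ÷ lead(D) = −5x⁶ ÷ −x³ = 5x³. Subtract (5x³)·D = −5x⁶ + 45x⁵ + 15x⁴ + 15x³. Remainder: −3x⁴ + 18x³ + 90x² + 44x + 18.
Step 3: lead(−3x⁴ + 18x³ + 90x² + 44x + 18) ÷ lead(D) = −3x⁴ ÷ −x³ = 3x. Subtract (3x)·D = −3x⁴ + 27x³ + 9x² + 9x. Remainder: −9x³ + 81x² + 35x + 18.
Step 4: lead(−9x³ + 81x² + 35x + 18) ÷ lead(D) = −9x³ ÷ −x³ = 9. Subtract (9)·D = −9x³ + 81x² + 27x + 27. Remainder: 8x − 9.

Q = [4, 5, 0, 3, 9]; R = [8, -9]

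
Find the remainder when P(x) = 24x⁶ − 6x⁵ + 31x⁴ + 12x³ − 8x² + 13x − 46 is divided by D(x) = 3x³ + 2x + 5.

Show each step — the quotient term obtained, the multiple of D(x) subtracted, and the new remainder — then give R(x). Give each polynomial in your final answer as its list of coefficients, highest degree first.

Step 1: lead(24x⁶ − 6x⁵ + 31x⁴ + 12x³ − 8x² + 13x − 46) ÷ lead(D) = 24x⁶ ÷ 3x³ = 8x³. Subtract (8x³)·D = 24x⁶ + 16x⁴ + 40x³. Remainder: −6x⁵ + 15x⁴ − 28x³ − 8x² + 13x − 46.
Step 2: lead(−6x⁵ + 15x⁴ − 28x³ − 8x² + 13x − 46) ÷ lead(D) = −6x⁵ ÷ 3x³ = −2x². Subtract (−2x²)·D = −6x⁵ − 4x³ − 10x². Remainder: 15x⁴ − 24x³ + 2x² + 13x − 46.
Step 3: lead(15x⁴ − 24x³ + 2x² + 13x − 46) ÷ lead(D) = 15x⁴ ÷ 3x³ = 5x. Subtract (5x)·D = 15x⁴ + 10x² + 25x. Remainder: −24x³ − 8x² − 12x − 46.
Step 4: lead(−24x³ − 8x² − 12x − 46) ÷ lead(D) = −24x³ ÷ 3x³ = −8. Subtract (−8)·D = −24x³ − 16x − 40. Remainder: −8x² + 4x − 6.

R = [-8, 4, -6]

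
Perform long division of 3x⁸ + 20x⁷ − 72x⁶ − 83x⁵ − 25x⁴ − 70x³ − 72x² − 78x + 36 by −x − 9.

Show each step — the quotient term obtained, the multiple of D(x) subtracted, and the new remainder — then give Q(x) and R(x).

Step 1: lead(3x⁸ + 20x⁷ − 72x⁶ − 83x⁵ − 25x⁴ − 70x³ − 72x² − 78x + 36) ÷ lead(D) = 3x⁸ ÷ −x = −3x⁷. Subtract (−3x⁷)·D = 3x⁸ + 27x⁷. Remainder: −7x⁷ − 72x⁶ − 83x⁵ − 25x⁴ − 70x³ − 72x² − 78x + 36.
Step 2: lead(−7x⁷ − 72x⁶ − 83x⁵ − 25x⁴ − 70x³ − 72x² − 78x + 36) ÷ lead(D) = −7x⁷ ÷ −x = 7x⁶. Subtract (7x⁶)·D = −7x⁷ − 63x⁶. Remainder: −9x⁶ − 83x⁵ − 25x⁴ − 70x³ − 72x² − 78x + 36.
Step 3: lead(−9x⁶ − 83x⁵ − 25x⁴ − 70x³ − 72x² − 78x + 36) ÷ lead(D) = −9x⁶ ÷ −x = 9x⁵. Subtract (9x⁵)·D = −9x⁶ − 81x⁵. Remainder: −2x⁵ − 25x⁴ − 70x³ − 72x² − 78x + 36.
Step 4: lead(−2x⁵ − 25x⁴ − 70x³ − 72x² − 78x + 36) ÷ lead(D) = −2x⁵ ÷ −x = 2x⁴. Subtract (2x⁴)·D = −2x⁵ − 18x⁴. Remainder: −7x⁴ − 70x³ − 72x² − 78x + 36.
Step 5: lead(−7x⁴ − 70x³ − 72x² − 78x + 36) ÷ lead(D) = −7x⁴ ÷ −x = 7x³. Subtract (7x³)·D = −7x⁴ − 63x³. Remainder: −7x³ − 72x² − 78x + 36.
Step 6: lead(−7x³ − 72x² − 78x + 36) ÷ lead(D) = −7x³ ÷ −x = 7x². Subtract (7x²)·D = −7x³ − 63x². Remainder: −9x² − 78x + 36.
Step 7: lead(−9x² − 78x + 36) ÷ lead(D) = −9x² ÷ −x = 9x. Subtract (9x)·D = −9x² − 81x. Remainder: 3x + 36.
Step 8: lead(3x + 36) ÷ lead(D) = 3x ÷ −x = −3. Subtract (−3)·D = 3x + 27. Remainder: 9.

Q(x) = −3x⁷ + 7x⁶ + 9x⁵ + 2x⁴ + 7x³ + 7x² + 9x − 3; R(x) = 9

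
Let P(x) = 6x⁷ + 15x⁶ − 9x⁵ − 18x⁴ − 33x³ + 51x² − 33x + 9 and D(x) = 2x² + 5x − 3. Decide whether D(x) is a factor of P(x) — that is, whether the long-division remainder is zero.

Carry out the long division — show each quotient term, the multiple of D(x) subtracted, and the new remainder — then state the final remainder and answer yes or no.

R(x) = 0, so D(x) is a factor of P(x). yes

Step 1: lead(6x⁷ + 15x⁶ − 9x⁵ − 18x⁴ − 33x³ + 51x² − 33x + 9) ÷ lead(D) = 6x⁷ ÷ 2x² = 3x⁵. Subtract (3x⁵)·D = 6x⁷ + 15x⁶ − 9x⁵. Remainder: −18x⁴ − 33x³ + 51x² − 33x + 9.
Step 2: lead(−18x⁴ − 33x³ + 51x² − 33x + 9) ÷ lead(D) = −18x⁴ ÷ 2x² = −9x². Subtract (−9x²)·D = −18x⁴ − 45x³ + 27x². Remainder: 12x³ + 24x² − 33x + 9.
Step 3: lead(12x³ + 24x² − 33x + 9) ÷ lead(D) = 12x³ ÷ 2x² = 6x. Subtract (6x)·D = 12x³ + 30x² − 18x. Remainder: −6x² − 15x + 9.
Step 4: lead(−6x² − 15x + 9) ÷ lead(D) = −6x² ÷ 2x² = −3. Subtract (−3)·D = −6x² − 15x + 9. Remainder: 0.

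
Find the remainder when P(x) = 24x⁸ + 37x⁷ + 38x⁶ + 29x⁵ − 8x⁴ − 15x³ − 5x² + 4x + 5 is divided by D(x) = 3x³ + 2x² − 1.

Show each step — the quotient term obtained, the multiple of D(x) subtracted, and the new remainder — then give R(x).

R(x) = −x + 6

Step 1: lead(24x⁸ + 37x⁷ + 38x⁶ + 29x⁵ − 8x⁴ − 15x³ − 5x² + 4x + 5) ÷ lead(D) = 24x⁸ ÷ 3x³ = 8x⁵. Subtract (8x⁵)·D = 24x⁸ + 16x⁷ − 8x⁵. Remainder: 21x⁷ + 38x⁶ + 37x⁵ − 8x⁴ − 15x³ − 5x² + 4x + 5.
Step 2: lead(21x⁷ + 38x⁶ + 37x⁵ − 8x⁴ − 15x³ − 5x² + 4x + 5) ÷ lead(D) = 21x⁷ ÷ 3x³ = 7x⁴. Subtract (7x⁴)·D = 21x⁷ + 14x⁶ − 7x⁴. Remainder: 24x⁶ + 37x⁵ − x⁴ − 15x³ − 5x² + 4x + 5.
Step 3: lead(24x⁶ + 37x⁵ − x⁴ − 15x³ − 5x² + 4x + 5) ÷ lead(D) = 24x⁶ ÷ 3x³ = 8x³. Subtract (8x³)·D = 24x⁶ + 16x⁵ − 8x³. Remainder: 21x⁵ − x⁴ − 7x³ − 5x² + 4x + 5.
Step 4: lead(21x⁵ − x⁴ − 7x³ − 5x² + 4x + 5) ÷ lead(D) = 21x⁵ ÷ 3x³ = 7x². Subtract (7x²)·D = 21x⁵ + 14x⁴ − 7x². Remainder: −15x⁴ − 7x³ + 2x² + 4x + 5.
Step 5: lead(−15x⁴ − 7x³ + 2x² + 4x + 5) ÷ lead(D) = −15x⁴ ÷ 3x³ = −5x. Subtract (−5x)·D = −15x⁴ − 10x³ + 5x. Remainder: 3x³ + 2x² − x + 5.
Step 6: lead(3x³ + 2x² − x + 5) ÷ lead(D) = 3x³ ÷ 3x³ = 1. Subtract (1)·D = 3x³ + 2x² − 1. Remainder: −x + 6.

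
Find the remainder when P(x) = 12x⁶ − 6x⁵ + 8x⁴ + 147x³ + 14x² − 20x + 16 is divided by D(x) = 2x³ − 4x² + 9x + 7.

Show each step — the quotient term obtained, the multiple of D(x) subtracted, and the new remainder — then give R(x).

R(x) = 4x² − 3x + 2

Step 1: lead(12x⁶ − 6x⁵ + 8x⁴ + 147x³ + 14x² − 20x + 16) ÷ lead(D) = 12x⁶ ÷ 2x³ = 6x³. Subtract (6x³)·D = 12x⁶ − 24x⁵ + 54x⁴ + 42x³. Remainder: 18x⁵ − 46x⁴ + 105x³ + 14x² − 20x + 16.
Step 2: lead(18x⁵ − 46x⁴ + 105x³ + 14x² − 20x + 16) ÷ lead(D) = 18x⁵ ÷ 2x³ = 9x². Subtract (9x²)·D = 18x⁵ − 36x⁴ + 81x³ + 63x². Remainder: −10x⁴ + 24x³ − 49x² − 20x + 16.
Step 3: lead(−10x⁴ + 24x³ − 49x² − 20x + 16) ÷ lead(D) = −10x⁴ ÷ 2x³ = −5x. Subtract (−5x)·D = −10x⁴ + 20x³ − 45x² − 35x. Remainder: 4x³ − 4x² + 15x + 16.
Step 4: lead(4x³ − 4x² + 15x + 16) ÷ lead(D) = 4x³ ÷ 2x³ = 2. Subtract (2)·D = 4x³ − 8x² + 18x + 14. Remainder: 4x² − 3x + 2.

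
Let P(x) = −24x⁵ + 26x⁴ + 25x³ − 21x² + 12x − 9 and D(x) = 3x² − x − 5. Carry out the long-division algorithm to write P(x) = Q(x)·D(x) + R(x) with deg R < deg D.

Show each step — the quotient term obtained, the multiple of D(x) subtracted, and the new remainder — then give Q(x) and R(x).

Q(x) = −8x³ + 6x² − 3x + 2; R(x) = −x + 1

Step 1: lead(−24x⁵ + 26x⁴ + 25x³ − 21x² + 12x − 9) ÷ lead(D) = −24x⁵ ÷ 3x² = −8x³. Subtract (−8x³)·D = −24x⁵ + 8x⁴ + 40x³. Remainder: 18x⁴ − 15x³ − 21x² + 12x − 9.
Step 2: lead(18x⁴ − 15x³ − 21x² + 12x − 9) ÷ lead(D) = 18x⁴ ÷ 3x² = 6x². Subtract (6x²)·D = 18x⁴ − 6x³ − 30x². Remainder: −9x³ + 9x² + 12x − 9.
Step 3: lead(−9x³ + 9x² + 12x − 9) ÷ lead(D) = −9x³ ÷ 3x² = −3x. Subtract (−3x)·D = −9x³ + 3x² + 15x. Remainder: 6x² − 3x − 9.
Step 4: lead(6x² − 3x − 9) ÷ lead(D) = 6x² ÷ 3x² = 2. Subtract (2)·D = 6x² − 2x − 10. Remainder: −x + 1.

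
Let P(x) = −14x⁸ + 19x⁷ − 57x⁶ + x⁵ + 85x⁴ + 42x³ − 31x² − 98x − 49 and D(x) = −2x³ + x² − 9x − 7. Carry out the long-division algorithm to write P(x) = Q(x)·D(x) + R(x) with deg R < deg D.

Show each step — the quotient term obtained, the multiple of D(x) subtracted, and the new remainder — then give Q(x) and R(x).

Q(x) = 7x⁵ − 6x⁴ − 6x³ − x² + 5x + 7; R(x) = 0

Step 1: lead(−14x⁸ + 19x⁷ − 57x⁶ + x⁵ + 85x⁴ + 42x³ − 31x² − 98x − 49) ÷ lead(D) = −14x⁸ ÷ −2x³ = 7x⁵. Subtract (7x⁵)·D = −14x⁸ + 7x⁷ − 63x⁶ − 49x⁵. Remainder: 12x⁷ + 6x⁶ + 50x⁵ + 85x⁴ + 42x³ − 31x² − 98x − 49.
Step 2: lead(12x⁷ + 6x⁶ + 50x⁵ + 85x⁴ + 42x³ − 31x² − 98x − 49) ÷ lead(D) = 12x⁷ ÷ −2x³ = −6x⁴. Subtract (−6x⁴)·D = 12x⁷ − 6x⁶ + 54x⁵ + 42x⁴. Remainder: 12x⁶ − 4x⁵ + 43x⁴ + 42x³ − 31x² − 98x − 49.
Step 3: lead(12x⁶ − 4x⁵ + 43x⁴ + 42x³ − 31x² − 98x − 49) ÷ lead(D) = 12x⁶ ÷ −2x³ = −6x³. Subtract (−6x³)·D = 12x⁶ − 6x⁵ + 54x⁴ + 42x³. Remainder: 2x⁵ − 11x⁴ − 31x² − 98x − 49.
Step 4: lead(2x⁵ − 11x⁴ − 31x² − 98x − 49) ÷ lead(D) = 2x⁵ ÷ −2x³ = −x². Subtract (−x²)·D = 2x⁵ − x⁴ + 9x³ + 7x². Remainder: −10x⁴ − 9x³ − 38x² − 98x − 49.
Step 5: lead(−10x⁴ − 9x³ − 38x² − 98x − 49) ÷ lead(D) = −10x⁴ ÷ −2x³ = 5x. Subtract (5x)·D = −10x⁴ + 5x³ − 45x² − 35x. Remainder: −14x³ + 7x² − 63x − 49.
Step 6: lead(−14x³ + 7x² − 63x − 49) ÷ lead(D) = −14x³ ÷ −2x³ = 7. Subtract (7)·D = −14x³ + 7x² − 63x − 49. Remainder: 0.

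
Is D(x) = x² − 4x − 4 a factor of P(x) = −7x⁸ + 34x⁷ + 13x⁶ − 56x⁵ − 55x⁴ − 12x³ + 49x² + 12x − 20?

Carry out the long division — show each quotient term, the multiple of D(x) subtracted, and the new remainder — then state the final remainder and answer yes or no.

R(x) = 0, so D(x) is a factor of P(x). yes

Step 1: lead(−7x⁸ + 34x⁷ + 13x⁶ − 56x⁵ − 55x⁴ − 12x³ + 49x² + 12x − 20) ÷ lead(D) = −7x⁸ ÷ x² = −7x⁶. Subtract (−7x⁶)·D = −7x⁸ + 28x⁷ + 28x⁶. Remainder: 6x⁷ − 15x⁶ − 56x⁵ − 55x⁴ − 12x³ + 49x² + 12x − 20.
Step 2: lead(6x⁷ − 15x⁶ − 56x⁵ − 55x⁴ − 12x³ + 49x² + 12x − 20) ÷ lead(D) = 6x⁷ ÷ x² = 6x⁵. Subtract (6x⁵)·D = 6x⁷ − 24x⁶ − 24x⁵. Remainder: 9x⁶ − 32x⁵ − 55x⁴ − 12x³ + 49x² + 12x − 20.
Step 3: lead(9x⁶ − 32x⁵ − 55x⁴ − 12x³ + 49x² + 12x − 20) ÷ lead(D) = 9x⁶ ÷ x² = 9x⁴. Subtract (9x⁴)·D = 9x⁶ − 36x⁵ − 36x⁴. Remainder: 4x⁵ − 19x⁴ − 12x³ + 49x² + 12x − 20.
Step 4: lead(4x⁵ − 19x⁴ − 12x³ + 49x² + 12x − 20) ÷ lead(D) = 4x⁵ ÷ x² = 4x³. Subtract (4x³)·D = 4x⁵ − 16x⁴ − 16x³. Remainder: −3x⁴ + 4x³ + 49x² + 12x − 20.
Step 5: lead(−3x⁴ + 4x³ + 49x² + 12x − 20) ÷ lead(D) = −3x⁴ ÷ x² = −3x². Subtract (−3x²)·D = −3x⁴ + 12x³ + 12x². Remainder: −8x³ + 37x² + 12x − 20.
Step 6: lead(−8x³ + 37x² + 12x − 20) ÷ lead(D) = −8x³ ÷ x² = −8x. Subtract (−8x)·D = −8x³ + 32x² + 32x. Remainder: 5x² − 20x − 20.
Step 7: lead(5x² − 20x − 20) ÷ lead(D) = 5x² ÷ x² = 5. Subtract (5)·D = 5x² − 20x − 20. Remainder: 0.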